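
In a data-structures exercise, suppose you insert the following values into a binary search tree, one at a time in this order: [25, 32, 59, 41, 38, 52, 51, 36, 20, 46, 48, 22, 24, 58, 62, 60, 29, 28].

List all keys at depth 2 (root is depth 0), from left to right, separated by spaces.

22 29 59

25: root
32: right child of 25 (depth 1)
59: right child of 32 (depth 2)
41: left child of 59 (depth 3)
38: left child of 41 (depth 4)
52: right child of 41 (depth 4)
51: left child of 52 (depth 5)
36: left child of 38 (depth 5)
20: left child of 25 (depth 1)
46: left child of 51 (depth 6)
48: right child of 46 (depth 7)
22: right child of 20 (depth 2)
24: right child of 22 (depth 3)
58: right child of 52 (depth 5)
62: right child of 59 (depth 3)
60: left child of 62 (depth 4)
29: left child of 32 (depth 2)
28: left child of 29 (depth 3)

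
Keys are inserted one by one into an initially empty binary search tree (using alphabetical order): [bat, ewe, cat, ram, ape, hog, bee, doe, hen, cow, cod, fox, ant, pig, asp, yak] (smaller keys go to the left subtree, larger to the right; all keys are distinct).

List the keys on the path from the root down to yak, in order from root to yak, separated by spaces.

bat: root
ewe: right child of bat (depth 1)
cat: left child of ewe (depth 2)
ram: right child of ewe (depth 2)
ape: left child of bat (depth 1)
hog: left child of ram (depth 3)
bee: left child of cat (depth 3)
doe: right child of cat (depth 3)
hen: left child of hog (depth 4)
cow: left child of doe (depth 4)
cod: left child of cow (depth 5)
fox: left child of hen (depth 5)
ant: left child of ape (depth 2)
pig: right child of hog (depth 4)
asp: right child of ape (depth 2)
yak: right child of ram (depth 3)

bat ewe ram yak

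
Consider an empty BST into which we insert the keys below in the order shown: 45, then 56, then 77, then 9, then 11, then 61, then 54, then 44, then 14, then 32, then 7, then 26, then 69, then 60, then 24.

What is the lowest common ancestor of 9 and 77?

Insert 45: tree is empty, so 45 becomes the root.
Insert 56: 56 > 45 → go right. Place as right child of 45.
Insert 77: 77 > 45 → go right; 77 > 56 → go right. Place as right child of 56.
Insert 9: 9 < 45 → go left. Place as left child of 45.
Insert 11: 11 < 45 → go left; 11 > 9 → go right. Place as right child of 9.
Insert 61: 61 > 45 → go right; 61 > 56 → go right; 61 < 77 → go left. Place as left child of 77.
Insert 54: 54 > 45 → go right; 54 < 56 → go left. Place as left child of 56.
Insert 44: 44 < 45 → go left; 44 > 9 → go right; 44 > 11 → go right. Place as right child of 11.
Insert 14: 14 < 45 → go left; 14 > 9 → go right; 14 > 11 → go right; 14 < 44 → go left. Place as left child of 44.
Insert 32: 32 < 45 → go left; 32 > 9 → go right; 32 > 11 → go right; 32 < 44 → go left; 32 > 14 → go right. Place as right child of 14.
Insert 7: 7 < 45 → go left; 7 < 9 → go left. Place as left child of 9.
Insert 26: 26 < 45 → go left; 26 > 9 → go right; 26 > 11 → go right; 26 < 44 → go left; 26 > 14 → go right; 26 < 32 → go left. Place as left child of 32.
Insert 69: 69 > 45 → go right; 69 > 56 → go right; 69 < 77 → go left; 69 > 61 → go right. Place as right child of 61.
Insert 60: 60 > 45 → go right; 60 > 56 → go right; 60 < 77 → go left; 60 < 61 → go left. Place as left child of 61.
Insert 24: 24 < 45 → go left; 24 > 9 → go right; 24 > 11 → go right; 24 < 44 → go left; 24 > 14 → go right; 24 < 32 → go left; 24 < 26 → go left. Place as left child of 26.

Path to 9: 45 → 9
Path to 77: 45 → 56 → 77
The paths share a prefix ending at 45, then split left and right.

45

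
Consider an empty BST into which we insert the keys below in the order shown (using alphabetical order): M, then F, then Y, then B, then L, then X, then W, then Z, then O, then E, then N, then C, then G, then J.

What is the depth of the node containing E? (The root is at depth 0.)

3

Insert M: tree is empty, so M becomes the root.
Insert F: F < M → go left. Place as left child of M.
Insert Y: Y > M → go right. Place as right child of M.
Insert B: B < M → go left; B < F → go left. Place as left child of F.
Insert L: L < M → go left; L > F → go right. Place as right child of F.
Insert X: X > M → go right; X < Y → go left. Place as left child of Y.
Insert W: W > M → go right; W < Y → go left; W < X → go left. Place as left child of X.
Insert Z: Z > M → go right; Z > Y → go right. Place as right child of Y.
Insert O: O > M → go right; O < Y → go left; O < X → go left; O < W → go left. Place as left child of W.
Insert E: E < M → go left; E < F → go left; E > B → go right. Place as right child of B.
Insert N: N > M → go right; N < Y → go left; N < X → go left; N < W → go left; N < O → go left. Place as left child of O.
Insert C: C < M → go left; C < F → go left; C > B → go right; C < E → go left. Place as left child of E.
Insert G: G < M → go left; G > F → go right; G < L → go left. Place as left child of L.
Insert J: J < M → go left; J > F → go right; J < L → go left; J > G → go right. Place as right child of G.

Path to E: M → F → B → E, which is 3 edges.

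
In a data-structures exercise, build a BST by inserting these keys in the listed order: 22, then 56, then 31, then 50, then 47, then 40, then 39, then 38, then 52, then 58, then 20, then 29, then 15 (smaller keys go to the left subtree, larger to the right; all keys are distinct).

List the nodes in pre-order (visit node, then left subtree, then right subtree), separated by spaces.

22 20 15 56 31 29 50 47 40 39 38 52 58

Insert 22: tree is empty, so 22 becomes the root.
Insert 56: 56 > 22 → go right. Place as right child of 22.
Insert 31: 31 > 22 → go right; 31 < 56 → go left. Place as left child of 56.
Insert 50: 50 > 22 → go right; 50 < 56 → go left; 50 > 31 → go right. Place as right child of 31.
Insert 47: 47 > 22 → go right; 47 < 56 → go left; 47 > 31 → go right; 47 < 50 → go left. Place as left child of 50.
Insert 40: 40 > 22 → go right; 40 < 56 → go left; 40 > 31 → go right; 40 < 50 → go left; 40 < 47 → go left. Place as left child of 47.
Insert 39: 39 > 22 → go right; 39 < 56 → go left; 39 > 31 → go right; 39 < 50 → go left; 39 < 47 → go left; 39 < 40 → go left. Place as left child of 40.
Insert 38: 38 > 22 → go right; 38 < 56 → go left; 38 > 31 → go right; 38 < 50 → go left; 38 < 47 → go left; 38 < 40 → go left; 38 < 39 → go left. Place as left child of 39.
Insert 52: 52 > 22 → go right; 52 < 56 → go left; 52 > 31 → go right; 52 > 50 → go right. Place as right child of 50.
Insert 58: 58 > 22 → go right; 58 > 56 → go right. Place as right child of 56.
Insert 20: 20 < 22 → go left. Place as left child of 22.
Insert 29: 29 > 22 → go right; 29 < 56 → go left; 29 < 31 → go left. Place as left child of 31.
Insert 15: 15 < 22 → go left; 15 < 20 → go left. Place as left child of 20.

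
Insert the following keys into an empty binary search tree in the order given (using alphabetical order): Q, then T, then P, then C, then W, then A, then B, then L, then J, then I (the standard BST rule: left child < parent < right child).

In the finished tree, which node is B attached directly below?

Insert Q: tree is empty, so Q becomes the root.
Insert T: T > Q → go right. Place as right child of Q.
Insert P: P < Q → go left. Place as left child of Q.
Insert C: C < Q → go left; C < P → go left. Place as left child of P.
Insert W: W > Q → go right; W > T → go right. Place as right child of T.
Insert A: A < Q → go left; A < P → go left; A < C → go left. Place as left child of C.
Insert B: B < Q → go left; B < P → go left; B < C → go left; B > A → go right. Place as right child of A.
Insert L: L < Q → go left; L < P → go left; L > C → go right. Place as right child of C.
Insert J: J < Q → go left; J < P → go left; J > C → go right; J < L → go left. Place as left child of L.
Insert I: I < Q → go left; I < P → go left; I > C → go right; I < L → go left; I < J → go left. Place as left child of J.

A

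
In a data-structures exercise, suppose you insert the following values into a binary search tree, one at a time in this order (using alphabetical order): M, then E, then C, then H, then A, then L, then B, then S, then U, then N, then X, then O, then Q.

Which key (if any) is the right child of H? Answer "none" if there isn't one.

M: root
E: left child of M (depth 1)
C: left child of E (depth 2)
H: right child of E (depth 2)
A: left child of C (depth 3)
L: right child of H (depth 3)
B: right child of A (depth 4)
S: right child of M (depth 1)
U: right child of S (depth 2)
N: left child of S (depth 2)
X: right child of U (depth 3)
O: right child of N (depth 3)
Q: right child of O (depth 4)

L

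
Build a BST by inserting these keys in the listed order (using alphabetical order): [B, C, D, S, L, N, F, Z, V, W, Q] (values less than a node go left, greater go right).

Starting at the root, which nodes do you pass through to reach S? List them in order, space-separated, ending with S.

B C D S

B: root
C: right child of B (depth 1)
D: right child of C (depth 2)
S: right child of D (depth 3)
L: left child of S (depth 4)
N: right child of L (depth 5)
F: left child of L (depth 5)
Z: right child of S (depth 4)
V: left child of Z (depth 5)
W: right child of V (depth 6)
Q: right child of N (depth 6)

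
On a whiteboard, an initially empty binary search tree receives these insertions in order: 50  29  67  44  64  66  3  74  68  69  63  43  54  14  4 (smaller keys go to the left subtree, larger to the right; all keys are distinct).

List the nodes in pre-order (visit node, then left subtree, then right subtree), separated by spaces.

Resulting structure (node: left, right):
  50: L=29, R=67
  29: L=3, R=44
  67: L=64, R=74
  44: L=43, R=–
  64: L=63, R=66
  66: L=–, R=–
  3: L=–, R=14
  74: L=68, R=–
  68: L=–, R=69
  69: L=–, R=–
  63: L=54, R=–
  43: L=–, R=–
  54: L=–, R=–
  14: L=4, R=–
  4: L=–, R=–

50 29 3 14 4 44 43 67 64 63 54 66 74 68 69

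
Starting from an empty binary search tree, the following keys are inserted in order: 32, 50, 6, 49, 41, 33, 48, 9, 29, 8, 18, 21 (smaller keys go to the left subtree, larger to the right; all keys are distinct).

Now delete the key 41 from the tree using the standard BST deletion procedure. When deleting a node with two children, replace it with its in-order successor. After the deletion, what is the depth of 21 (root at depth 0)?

Insert 32: tree is empty, so 32 becomes the root.
Insert 50: 50 > 32 → go right. Place as right child of 32.
Insert 6: 6 < 32 → go left. Place as left child of 32.
Insert 49: 49 > 32 → go right; 49 < 50 → go left. Place as left child of 50.
Insert 41: 41 > 32 → go right; 41 < 50 → go left; 41 < 49 → go left. Place as left child of 49.
Insert 33: 33 > 32 → go right; 33 < 50 → go left; 33 < 49 → go left; 33 < 41 → go left. Place as left child of 41.
Insert 48: 48 > 32 → go right; 48 < 50 → go left; 48 < 49 → go left; 48 > 41 → go right. Place as right child of 41.
Insert 9: 9 < 32 → go left; 9 > 6 → go right. Place as right child of 6.
Insert 29: 29 < 32 → go left; 29 > 6 → go right; 29 > 9 → go right. Place as right child of 9.
Insert 8: 8 < 32 → go left; 8 > 6 → go right; 8 < 9 → go left. Place as left child of 9.
Insert 18: 18 < 32 → go left; 18 > 6 → go right; 18 > 9 → go right; 18 < 29 → go left. Place as left child of 29.
Insert 21: 21 < 32 → go left; 21 > 6 → go right; 21 > 9 → go right; 21 < 29 → go left; 21 > 18 → go right. Place as right child of 18.

Delete 41 (two children — replace with in-order successor).
After deletion, path to 21: 32 → 6 → 9 → 29 → 18 → 21.

5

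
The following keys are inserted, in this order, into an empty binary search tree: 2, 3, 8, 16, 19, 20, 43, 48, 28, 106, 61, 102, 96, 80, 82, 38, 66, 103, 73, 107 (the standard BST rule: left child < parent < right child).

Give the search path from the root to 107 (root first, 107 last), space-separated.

2 3 8 16 19 20 43 48 106 107

Insert 2: tree is empty, so 2 becomes the root.
Insert 3: 3 > 2 → go right. Place as right child of 2.
Insert 8: 8 > 2 → go right; 8 > 3 → go right. Place as right child of 3.
Insert 16: 16 > 2 → go right; 16 > 3 → go right; 16 > 8 → go right. Place as right child of 8.
Insert 19: 19 > 2 → go right; 19 > 3 → go right; 19 > 8 → go right; 19 > 16 → go right. Place as right child of 16.
Insert 20: 20 > 2 → go right; 20 > 3 → go right; 20 > 8 → go right; 20 > 16 → go right; 20 > 19 → go right. Place as right child of 19.
Insert 43: 43 > 2 → go right; 43 > 3 → go right; 43 > 8 → go right; 43 > 16 → go right; 43 > 19 → go right; 43 > 20 → go right. Place as right child of 20.
Insert 48: 48 > 2 → go right; 48 > 3 → go right; 48 > 8 → go right; 48 > 16 → go right; 48 > 19 → go right; 48 > 20 → go right; 48 > 43 → go right. Place as right child of 43.
Insert 28: 28 > 2 → go right; 28 > 3 → go right; 28 > 8 → go right; 28 > 16 → go right; 28 > 19 → go right; 28 > 20 → go right; 28 < 43 → go left. Place as left child of 43.
Insert 106: 106 > 2 → go right; 106 > 3 → go right; 106 > 8 → go right; 106 > 16 → go right; 106 > 19 → go right; 106 > 20 → go right; 106 > 43 → go right; 106 > 48 → go right. Place as right child of 48.
Insert 61: 61 > 2 → go right; 61 > 3 → go right; 61 > 8 → go right; 61 > 16 → go right; 61 > 19 → go right; 61 > 20 → go right; 61 > 43 → go right; 61 > 48 → go right; 61 < 106 → go left. Place as left child of 106.
Insert 102: 102 > 2 → go right; 102 > 3 → go right; 102 > 8 → go right; 102 > 16 → go right; 102 > 19 → go right; 102 > 20 → go right; 102 > 43 → go right; 102 > 48 → go right; 102 < 106 → go left; 102 > 61 → go right. Place as right child of 61.
Insert 96: 96 > 2 → go right; 96 > 3 → go right; 96 > 8 → go right; 96 > 16 → go right; 96 > 19 → go right; 96 > 20 → go right; 96 > 43 → go right; 96 > 48 → go right; 96 < 106 → go left; 96 > 61 → go right; 96 < 102 → go left. Place as left child of 102.
Insert 80: 80 > 2 → go right; 80 > 3 → go right; 80 > 8 → go right; 80 > 16 → go right; 80 > 19 → go right; 80 > 20 → go right; 80 > 43 → go right; 80 > 48 → go right; 80 < 106 → go left; 80 > 61 → go right; 80 < 102 → go left; 80 < 96 → go left. Place as left child of 96.
Insert 82: 82 > 2 → go right; 82 > 3 → go right; 82 > 8 → go right; 82 > 16 → go right; 82 > 19 → go right; 82 > 20 → go right; 82 > 43 → go right; 82 > 48 → go right; 82 < 106 → go left; 82 > 61 → go right; 82 < 102 → go left; 82 < 96 → go left; 82 > 80 → go right. Place as right child of 80.
Insert 38: 38 > 2 → go right; 38 > 3 → go right; 38 > 8 → go right; 38 > 16 → go right; 38 > 19 → go right; 38 > 20 → go right; 38 < 43 → go left; 38 > 28 → go right. Place as right child of 28.
Insert 66: 66 > 2 → go right; 66 > 3 → go right; 66 > 8 → go right; 66 > 16 → go right; 66 > 19 → go right; 66 > 20 → go right; 66 > 43 → go right; 66 > 48 → go right; 66 < 106 → go left; 66 > 61 → go right; 66 < 102 → go left; 66 < 96 → go left; 66 < 80 → go left. Place as left child of 80.
Insert 103: 103 > 2 → go right; 103 > 3 → go right; 103 > 8 → go right; 103 > 16 → go right; 103 > 19 → go right; 103 > 20 → go right; 103 > 43 → go right; 103 > 48 → go right; 103 < 106 → go left; 103 > 61 → go right; 103 > 102 → go right. Place as right child of 102.
Insert 73: 73 > 2 → go right; 73 > 3 → go right; 73 > 8 → go right; 73 > 16 → go right; 73 > 19 → go right; 73 > 20 → go right; 73 > 43 → go right; 73 > 48 → go right; 73 < 106 → go left; 73 > 61 → go right; 73 < 102 → go left; 73 < 96 → go left; 73 < 80 → go left; 73 > 66 → go right. Place as right child of 66.
Insert 107: 107 > 2 → go right; 107 > 3 → go right; 107 > 8 → go right; 107 > 16 → go right; 107 > 19 → go right; 107 > 20 → go right; 107 > 43 → go right; 107 > 48 → go right; 107 > 106 → go right. Place as right child of 106.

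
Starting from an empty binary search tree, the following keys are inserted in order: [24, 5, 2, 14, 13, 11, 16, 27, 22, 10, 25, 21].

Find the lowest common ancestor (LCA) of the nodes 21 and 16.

16

Insert 24: tree is empty, so 24 becomes the root.
Insert 5: 5 < 24 → go left. Place as left child of 24.
Insert 2: 2 < 24 → go left; 2 < 5 → go left. Place as left child of 5.
Insert 14: 14 < 24 → go left; 14 > 5 → go right. Place as right child of 5.
Insert 13: 13 < 24 → go left; 13 > 5 → go right; 13 < 14 → go left. Place as left child of 14.
Insert 11: 11 < 24 → go left; 11 > 5 → go right; 11 < 14 → go left; 11 < 13 → go left. Place as left child of 13.
Insert 16: 16 < 24 → go left; 16 > 5 → go right; 16 > 14 → go right. Place as right child of 14.
Insert 27: 27 > 24 → go right. Place as right child of 24.
Insert 22: 22 < 24 → go left; 22 > 5 → go right; 22 > 14 → go right; 22 > 16 → go right. Place as right child of 16.
Insert 10: 10 < 24 → go left; 10 > 5 → go right; 10 < 14 → go left; 10 < 13 → go left; 10 < 11 → go left. Place as left child of 11.
Insert 25: 25 > 24 → go right; 25 < 27 → go left. Place as left child of 27.
Insert 21: 21 < 24 → go left; 21 > 5 → go right; 21 > 14 → go right; 21 > 16 → go right; 21 < 22 → go left. Place as left child of 22.

Path to 21: 24 → 5 → 14 → 16 → 22 → 21
Path to 16: 24 → 5 → 14 → 16
16 lies on both paths and is an ancestor of the other node.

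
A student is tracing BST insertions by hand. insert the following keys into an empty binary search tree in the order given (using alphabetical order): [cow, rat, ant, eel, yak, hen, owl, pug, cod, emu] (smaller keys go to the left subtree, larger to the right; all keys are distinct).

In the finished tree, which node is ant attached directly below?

Insert cow: tree is empty, so cow becomes the root.
Insert rat: rat > cow → go right. Place as right child of cow.
Insert ant: ant < cow → go left. Place as left child of cow.
Insert eel: eel > cow → go right; eel < rat → go left. Place as left child of rat.
Insert yak: yak > cow → go right; yak > rat → go right. Place as right child of rat.
Insert hen: hen > cow → go right; hen < rat → go left; hen > eel → go right. Place as right child of eel.
Insert owl: owl > cow → go right; owl < rat → go left; owl > eel → go right; owl > hen → go right. Place as right child of hen.
Insert pug: pug > cow → go right; pug < rat → go left; pug > eel → go right; pug > hen → go right; pug > owl → go right. Place as right child of owl.
Insert cod: cod < cow → go left; cod > ant → go right. Place as right child of ant.
Insert emu: emu > cow → go right; emu < rat → go left; emu > eel → go right; emu < hen → go left. Place as left child of hen.

cow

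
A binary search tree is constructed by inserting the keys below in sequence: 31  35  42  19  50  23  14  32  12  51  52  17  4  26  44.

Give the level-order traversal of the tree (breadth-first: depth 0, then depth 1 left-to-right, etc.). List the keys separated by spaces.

31: root
35: right child of 31 (depth 1)
42: right child of 35 (depth 2)
19: left child of 31 (depth 1)
50: right child of 42 (depth 3)
23: right child of 19 (depth 2)
14: left child of 19 (depth 2)
32: left child of 35 (depth 2)
12: left child of 14 (depth 3)
51: right child of 50 (depth 4)
52: right child of 51 (depth 5)
17: right child of 14 (depth 3)
4: left child of 12 (depth 4)
26: right child of 23 (depth 3)
44: left child of 50 (depth 4)

31 19 35 14 23 32 42 12 17 26 50 4 44 51 52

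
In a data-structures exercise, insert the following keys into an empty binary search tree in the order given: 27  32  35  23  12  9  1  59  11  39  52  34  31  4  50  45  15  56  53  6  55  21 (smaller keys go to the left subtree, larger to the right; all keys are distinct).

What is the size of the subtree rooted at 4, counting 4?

Insert 27: tree is empty, so 27 becomes the root.
Insert 32: 32 > 27 → go right. Place as right child of 27.
Insert 35: 35 > 27 → go right; 35 > 32 → go right. Place as right child of 32.
Insert 23: 23 < 27 → go left. Place as left child of 27.
Insert 12: 12 < 27 → go left; 12 < 23 → go left. Place as left child of 23.
Insert 9: 9 < 27 → go left; 9 < 23 → go left; 9 < 12 → go left. Place as left child of 12.
Insert 1: 1 < 27 → go left; 1 < 23 → go left; 1 < 12 → go left; 1 < 9 → go left. Place as left child of 9.
Insert 59: 59 > 27 → go right; 59 > 32 → go right; 59 > 35 → go right. Place as right child of 35.
Insert 11: 11 < 27 → go left; 11 < 23 → go left; 11 < 12 → go left; 11 > 9 → go right. Place as right child of 9.
Insert 39: 39 > 27 → go right; 39 > 32 → go right; 39 > 35 → go right; 39 < 59 → go left. Place as left child of 59.
Insert 52: 52 > 27 → go right; 52 > 32 → go right; 52 > 35 → go right; 52 < 59 → go left; 52 > 39 → go right. Place as right child of 39.
Insert 34: 34 > 27 → go right; 34 > 32 → go right; 34 < 35 → go left. Place as left child of 35.
Insert 31: 31 > 27 → go right; 31 < 32 → go left. Place as left child of 32.
Insert 4: 4 < 27 → go left; 4 < 23 → go left; 4 < 12 → go left; 4 < 9 → go left; 4 > 1 → go right. Place as right child of 1.
Insert 50: 50 > 27 → go right; 50 > 32 → go right; 50 > 35 → go right; 50 < 59 → go left; 50 > 39 → go right; 50 < 52 → go left. Place as left child of 52.
Insert 45: 45 > 27 → go right; 45 > 32 → go right; 45 > 35 → go right; 45 < 59 → go left; 45 > 39 → go right; 45 < 52 → go left; 45 < 50 → go left. Place as left child of 50.
Insert 15: 15 < 27 → go left; 15 < 23 → go left; 15 > 12 → go right. Place as right child of 12.
Insert 56: 56 > 27 → go right; 56 > 32 → go right; 56 > 35 → go right; 56 < 59 → go left; 56 > 39 → go right; 56 > 52 → go right. Place as right child of 52.
Insert 53: 53 > 27 → go right; 53 > 32 → go right; 53 > 35 → go right; 53 < 59 → go left; 53 > 39 → go right; 53 > 52 → go right; 53 < 56 → go left. Place as left child of 56.
Insert 6: 6 < 27 → go left; 6 < 23 → go left; 6 < 12 → go left; 6 < 9 → go left; 6 > 1 → go right; 6 > 4 → go right. Place as right child of 4.
Insert 55: 55 > 27 → go right; 55 > 32 → go right; 55 > 35 → go right; 55 < 59 → go left; 55 > 39 → go right; 55 > 52 → go right; 55 < 56 → go left; 55 > 53 → go right. Place as right child of 53.
Insert 21: 21 < 27 → go left; 21 < 23 → go left; 21 > 12 → go right; 21 > 15 → go right. Place as right child of 15.

Subtree rooted at 4 contains: 4, 6 — 2 nodes.

2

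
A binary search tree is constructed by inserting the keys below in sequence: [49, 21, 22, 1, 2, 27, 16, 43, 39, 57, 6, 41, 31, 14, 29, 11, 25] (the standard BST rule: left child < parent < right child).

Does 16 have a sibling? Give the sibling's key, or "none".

none

49: root
21: left child of 49 (depth 1)
22: right child of 21 (depth 2)
1: left child of 21 (depth 2)
2: right child of 1 (depth 3)
27: right child of 22 (depth 3)
16: right child of 2 (depth 4)
43: right child of 27 (depth 4)
39: left child of 43 (depth 5)
57: right child of 49 (depth 1)
6: left child of 16 (depth 5)
41: right child of 39 (depth 6)
31: left child of 39 (depth 6)
14: right child of 6 (depth 6)
29: left child of 31 (depth 7)
11: left child of 14 (depth 7)
25: left child of 27 (depth 4)

16's parent is 2, which has only one child.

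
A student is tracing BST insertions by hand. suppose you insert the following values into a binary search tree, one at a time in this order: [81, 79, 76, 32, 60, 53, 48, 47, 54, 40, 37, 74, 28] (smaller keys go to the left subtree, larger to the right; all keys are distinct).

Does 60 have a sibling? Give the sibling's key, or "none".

28

81: root
79: left child of 81 (depth 1)
76: left child of 79 (depth 2)
32: left child of 76 (depth 3)
60: right child of 32 (depth 4)
53: left child of 60 (depth 5)
48: left child of 53 (depth 6)
47: left child of 48 (depth 7)
54: right child of 53 (depth 6)
40: left child of 47 (depth 8)
37: left child of 40 (depth 9)
74: right child of 60 (depth 5)
28: left child of 32 (depth 4)

60's parent is 32; the other child of 32 is 28.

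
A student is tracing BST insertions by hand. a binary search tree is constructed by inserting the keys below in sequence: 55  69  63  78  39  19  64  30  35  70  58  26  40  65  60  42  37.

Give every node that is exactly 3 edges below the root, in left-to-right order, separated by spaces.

30 42 58 64 70

55: root
69: right child of 55 (depth 1)
63: left child of 69 (depth 2)
78: right child of 69 (depth 2)
39: left child of 55 (depth 1)
19: left child of 39 (depth 2)
64: right child of 63 (depth 3)
30: right child of 19 (depth 3)
35: right child of 30 (depth 4)
70: left child of 78 (depth 3)
58: left child of 63 (depth 3)
26: left child of 30 (depth 4)
40: right child of 39 (depth 2)
65: right child of 64 (depth 4)
60: right child of 58 (depth 4)
42: right child of 40 (depth 3)
37: right child of 35 (depth 5)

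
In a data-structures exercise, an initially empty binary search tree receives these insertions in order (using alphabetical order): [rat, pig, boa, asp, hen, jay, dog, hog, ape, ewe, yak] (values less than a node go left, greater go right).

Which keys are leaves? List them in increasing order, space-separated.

rat: root
pig: left child of rat (depth 1)
boa: left child of pig (depth 2)
asp: left child of boa (depth 3)
hen: right child of boa (depth 3)
jay: right child of hen (depth 4)
dog: left child of hen (depth 4)
hog: left child of jay (depth 5)
ape: left child of asp (depth 4)
ewe: right child of dog (depth 5)
yak: right child of rat (depth 1)

ape ewe hog yak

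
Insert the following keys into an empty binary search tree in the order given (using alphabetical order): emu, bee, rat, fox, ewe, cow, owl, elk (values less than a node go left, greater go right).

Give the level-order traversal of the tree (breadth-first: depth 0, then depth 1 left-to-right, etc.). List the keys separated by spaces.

emu bee rat cow fox elk ewe owl

emu: root
bee: left child of emu (depth 1)
rat: right child of emu (depth 1)
fox: left child of rat (depth 2)
ewe: left child of fox (depth 3)
cow: right child of bee (depth 2)
owl: right child of fox (depth 3)
elk: right child of cow (depth 3)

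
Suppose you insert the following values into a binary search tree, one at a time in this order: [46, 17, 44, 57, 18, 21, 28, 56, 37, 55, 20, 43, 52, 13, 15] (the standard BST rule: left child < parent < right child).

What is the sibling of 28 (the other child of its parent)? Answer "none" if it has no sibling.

20

Resulting structure (node: left, right):
  46: L=17, R=57
  17: L=13, R=44
  44: L=18, R=–
  57: L=56, R=–
  18: L=–, R=21
  21: L=20, R=28
  28: L=–, R=37
  56: L=55, R=–
  37: L=–, R=43
  55: L=52, R=–
  20: L=–, R=–
  43: L=–, R=–
  52: L=–, R=–
  13: L=–, R=15
  15: L=–, R=–

28's parent is 21; the other child of 21 is 20.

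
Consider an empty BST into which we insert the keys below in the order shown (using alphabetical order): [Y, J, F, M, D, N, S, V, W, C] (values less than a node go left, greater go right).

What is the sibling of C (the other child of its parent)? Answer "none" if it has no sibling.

none

Y: root
J: left child of Y (depth 1)
F: left child of J (depth 2)
M: right child of J (depth 2)
D: left child of F (depth 3)
N: right child of M (depth 3)
S: right child of N (depth 4)
V: right child of S (depth 5)
W: right child of V (depth 6)
C: left child of D (depth 4)

C's parent is D, which has only one child.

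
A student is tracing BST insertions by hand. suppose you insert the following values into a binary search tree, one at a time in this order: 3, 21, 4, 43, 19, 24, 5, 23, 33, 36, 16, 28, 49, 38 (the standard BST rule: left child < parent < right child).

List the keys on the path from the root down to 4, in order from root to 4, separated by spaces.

3: root
21: right child of 3 (depth 1)
4: left child of 21 (depth 2)
43: right child of 21 (depth 2)
19: right child of 4 (depth 3)
24: left child of 43 (depth 3)
5: left child of 19 (depth 4)
23: left child of 24 (depth 4)
33: right child of 24 (depth 4)
36: right child of 33 (depth 5)
16: right child of 5 (depth 5)
28: left child of 33 (depth 5)
49: right child of 43 (depth 3)
38: right child of 36 (depth 6)

3 21 4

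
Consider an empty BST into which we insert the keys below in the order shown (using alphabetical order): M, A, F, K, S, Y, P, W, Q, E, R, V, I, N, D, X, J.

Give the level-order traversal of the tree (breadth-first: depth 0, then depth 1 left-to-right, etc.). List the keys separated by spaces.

M A S F P Y E K N Q W D I R V X J

Insert M: tree is empty, so M becomes the root.
Insert A: A < M → go left. Place as left child of M.
Insert F: F < M → go left; F > A → go right. Place as right child of A.
Insert K: K < M → go left; K > A → go right; K > F → go right. Place as right child of F.
Insert S: S > M → go right. Place as right child of M.
Insert Y: Y > M → go right; Y > S → go right. Place as right child of S.
Insert P: P > M → go right; P < S → go left. Place as left child of S.
Insert W: W > M → go right; W > S → go right; W < Y → go left. Place as left child of Y.
Insert Q: Q > M → go right; Q < S → go left; Q > P → go right. Place as right child of P.
Insert E: E < M → go left; E > A → go right; E < F → go left. Place as left child of F.
Insert R: R > M → go right; R < S → go left; R > P → go right; R > Q → go right. Place as right child of Q.
Insert V: V > M → go right; V > S → go right; V < Y → go left; V < W → go left. Place as left child of W.
Insert I: I < M → go left; I > A → go right; I > F → go right; I < K → go left. Place as left child of K.
Insert N: N > M → go right; N < S → go left; N < P → go left. Place as left child of P.
Insert D: D < M → go left; D > A → go right; D < F → go left; D < E → go left. Place as left child of E.
Insert X: X > M → go right; X > S → go right; X < Y → go left; X > W → go right. Place as right child of W.
Insert J: J < M → go left; J > A → go right; J > F → go right; J < K → go left; J > I → go right. Place as right child of I.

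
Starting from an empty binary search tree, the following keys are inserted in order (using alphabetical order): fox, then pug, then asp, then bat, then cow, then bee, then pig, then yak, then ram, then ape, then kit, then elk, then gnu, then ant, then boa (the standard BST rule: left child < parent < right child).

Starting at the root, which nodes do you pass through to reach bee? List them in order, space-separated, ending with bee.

fox asp bat cow bee

Insert fox: tree is empty, so fox becomes the root.
Insert pug: pug > fox → go right. Place as right child of fox.
Insert asp: asp < fox → go left. Place as left child of fox.
Insert bat: bat < fox → go left; bat > asp → go right. Place as right child of asp.
Insert cow: cow < fox → go left; cow > asp → go right; cow > bat → go right. Place as right child of bat.
Insert bee: bee < fox → go left; bee > asp → go right; bee > bat → go right; bee < cow → go left. Place as left child of cow.
Insert pig: pig > fox → go right; pig < pug → go left. Place as left child of pug.
Insert yak: yak > fox → go right; yak > pug → go right. Place as right child of pug.
Insert ram: ram > fox → go right; ram > pug → go right; ram < yak → go left. Place as left child of yak.
Insert ape: ape < fox → go left; ape < asp → go left. Place as left child of asp.
Insert kit: kit > fox → go right; kit < pug → go left; kit < pig → go left. Place as left child of pig.
Insert elk: elk < fox → go left; elk > asp → go right; elk > bat → go right; elk > cow → go right. Place as right child of cow.
Insert gnu: gnu > fox → go right; gnu < pug → go left; gnu < pig → go left; gnu < kit → go left. Place as left child of kit.
Insert ant: ant < fox → go left; ant < asp → go left; ant < ape → go left. Place as left child of ape.
Insert boa: boa < fox → go left; boa > asp → go right; boa > bat → go right; boa < cow → go left; boa > bee → go right. Place as right child of bee.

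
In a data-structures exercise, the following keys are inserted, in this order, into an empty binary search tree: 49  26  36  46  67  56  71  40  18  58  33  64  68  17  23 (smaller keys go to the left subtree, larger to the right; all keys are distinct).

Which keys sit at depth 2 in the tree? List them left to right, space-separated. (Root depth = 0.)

18 36 56 71

49: root
26: left child of 49 (depth 1)
36: right child of 26 (depth 2)
46: right child of 36 (depth 3)
67: right child of 49 (depth 1)
56: left child of 67 (depth 2)
71: right child of 67 (depth 2)
40: left child of 46 (depth 4)
18: left child of 26 (depth 2)
58: right child of 56 (depth 3)
33: left child of 36 (depth 3)
64: right child of 58 (depth 4)
68: left child of 71 (depth 3)
17: left child of 18 (depth 3)
23: right child of 18 (depth 3)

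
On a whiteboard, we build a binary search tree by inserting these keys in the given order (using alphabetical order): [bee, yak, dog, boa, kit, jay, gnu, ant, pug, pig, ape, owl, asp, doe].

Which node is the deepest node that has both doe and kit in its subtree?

Insert bee: tree is empty, so bee becomes the root.
Insert yak: yak > bee → go right. Place as right child of bee.
Insert dog: dog > bee → go right; dog < yak → go left. Place as left child of yak.
Insert boa: boa > bee → go right; boa < yak → go left; boa < dog → go left. Place as left child of dog.
Insert kit: kit > bee → go right; kit < yak → go left; kit > dog → go right. Place as right child of dog.
Insert jay: jay > bee → go right; jay < yak → go left; jay > dog → go right; jay < kit → go left. Place as left child of kit.
Insert gnu: gnu > bee → go right; gnu < yak → go left; gnu > dog → go right; gnu < kit → go left; gnu < jay → go left. Place as left child of jay.
Insert ant: ant < bee → go left. Place as left child of bee.
Insert pug: pug > bee → go right; pug < yak → go left; pug > dog → go right; pug > kit → go right. Place as right child of kit.
Insert pig: pig > bee → go right; pig < yak → go left; pig > dog → go right; pig > kit → go right; pig < pug → go left. Place as left child of pug.
Insert ape: ape < bee → go left; ape > ant → go right. Place as right child of ant.
Insert owl: owl > bee → go right; owl < yak → go left; owl > dog → go right; owl > kit → go right; owl < pug → go left; owl < pig → go left. Place as left child of pig.
Insert asp: asp < bee → go left; asp > ant → go right; asp > ape → go right. Place as right child of ape.
Insert doe: doe > bee → go right; doe < yak → go left; doe < dog → go left; doe > boa → go right. Place as right child of boa.

Path to doe: bee → yak → dog → boa → doe
Path to kit: bee → yak → dog → kit
The paths share a prefix ending at dog, then split left and right.

dog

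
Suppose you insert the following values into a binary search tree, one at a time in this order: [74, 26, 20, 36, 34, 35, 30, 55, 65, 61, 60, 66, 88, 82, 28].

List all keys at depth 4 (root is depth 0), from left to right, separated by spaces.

Insert 74: tree is empty, so 74 becomes the root.
Insert 26: 26 < 74 → go left. Place as left child of 74.
Insert 20: 20 < 74 → go left; 20 < 26 → go left. Place as left child of 26.
Insert 36: 36 < 74 → go left; 36 > 26 → go right. Place as right child of 26.
Insert 34: 34 < 74 → go left; 34 > 26 → go right; 34 < 36 → go left. Place as left child of 36.
Insert 35: 35 < 74 → go left; 35 > 26 → go right; 35 < 36 → go left; 35 > 34 → go right. Place as right child of 34.
Insert 30: 30 < 74 → go left; 30 > 26 → go right; 30 < 36 → go left; 30 < 34 → go left. Place as left child of 34.
Insert 55: 55 < 74 → go left; 55 > 26 → go right; 55 > 36 → go right. Place as right child of 36.
Insert 65: 65 < 74 → go left; 65 > 26 → go right; 65 > 36 → go right; 65 > 55 → go right. Place as right child of 55.
Insert 61: 61 < 74 → go left; 61 > 26 → go right; 61 > 36 → go right; 61 > 55 → go right; 61 < 65 → go left. Place as left child of 65.
Insert 60: 60 < 74 → go left; 60 > 26 → go right; 60 > 36 → go right; 60 > 55 → go right; 60 < 65 → go left; 60 < 61 → go left. Place as left child of 61.
Insert 66: 66 < 74 → go left; 66 > 26 → go right; 66 > 36 → go right; 66 > 55 → go right; 66 > 65 → go right. Place as right child of 65.
Insert 88: 88 > 74 → go right. Place as right child of 74.
Insert 82: 82 > 74 → go right; 82 < 88 → go left. Place as left child of 88.
Insert 28: 28 < 74 → go left; 28 > 26 → go right; 28 < 36 → go left; 28 < 34 → go left; 28 < 30 → go left. Place as left child of 30.

30 35 65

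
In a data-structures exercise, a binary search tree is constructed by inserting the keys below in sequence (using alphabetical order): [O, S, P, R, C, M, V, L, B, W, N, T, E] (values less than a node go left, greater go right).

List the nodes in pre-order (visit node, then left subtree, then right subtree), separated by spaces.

Insert O: tree is empty, so O becomes the root.
Insert S: S > O → go right. Place as right child of O.
Insert P: P > O → go right; P < S → go left. Place as left child of S.
Insert R: R > O → go right; R < S → go left; R > P → go right. Place as right child of P.
Insert C: C < O → go left. Place as left child of O.
Insert M: M < O → go left; M > C → go right. Place as right child of C.
Insert V: V > O → go right; V > S → go right. Place as right child of S.
Insert L: L < O → go left; L > C → go right; L < M → go left. Place as left child of M.
Insert B: B < O → go left; B < C → go left. Place as left child of C.
Insert W: W > O → go right; W > S → go right; W > V → go right. Place as right child of V.
Insert N: N < O → go left; N > C → go right; N > M → go right. Place as right child of M.
Insert T: T > O → go right; T > S → go right; T < V → go left. Place as left child of V.
Insert E: E < O → go left; E > C → go right; E < M → go left; E < L → go left. Place as left child of L.

O C B M L E N S P R V T W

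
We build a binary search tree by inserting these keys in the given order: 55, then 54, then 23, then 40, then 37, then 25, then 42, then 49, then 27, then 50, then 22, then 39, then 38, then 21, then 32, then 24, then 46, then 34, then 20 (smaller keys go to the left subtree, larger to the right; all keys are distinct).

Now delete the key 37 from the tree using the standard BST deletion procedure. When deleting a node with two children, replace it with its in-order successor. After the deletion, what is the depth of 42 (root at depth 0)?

Insert 55: tree is empty, so 55 becomes the root.
Insert 54: 54 < 55 → go left. Place as left child of 55.
Insert 23: 23 < 55 → go left; 23 < 54 → go left. Place as left child of 54.
Insert 40: 40 < 55 → go left; 40 < 54 → go left; 40 > 23 → go right. Place as right child of 23.
Insert 37: 37 < 55 → go left; 37 < 54 → go left; 37 > 23 → go right; 37 < 40 → go left. Place as left child of 40.
Insert 25: 25 < 55 → go left; 25 < 54 → go left; 25 > 23 → go right; 25 < 40 → go left; 25 < 37 → go left. Place as left child of 37.
Insert 42: 42 < 55 → go left; 42 < 54 → go left; 42 > 23 → go right; 42 > 40 → go right. Place as right child of 40.
Insert 49: 49 < 55 → go left; 49 < 54 → go left; 49 > 23 → go right; 49 > 40 → go right; 49 > 42 → go right. Place as right child of 42.
Insert 27: 27 < 55 → go left; 27 < 54 → go left; 27 > 23 → go right; 27 < 40 → go left; 27 < 37 → go left; 27 > 25 → go right. Place as right child of 25.
Insert 50: 50 < 55 → go left; 50 < 54 → go left; 50 > 23 → go right; 50 > 40 → go right; 50 > 42 → go right; 50 > 49 → go right. Place as right child of 49.
Insert 22: 22 < 55 → go left; 22 < 54 → go left; 22 < 23 → go left. Place as left child of 23.
Insert 39: 39 < 55 → go left; 39 < 54 → go left; 39 > 23 → go right; 39 < 40 → go left; 39 > 37 → go right. Place as right child of 37.
Insert 38: 38 < 55 → go left; 38 < 54 → go left; 38 > 23 → go right; 38 < 40 → go left; 38 > 37 → go right; 38 < 39 → go left. Place as left child of 39.
Insert 21: 21 < 55 → go left; 21 < 54 → go left; 21 < 23 → go left; 21 < 22 → go left. Place as left child of 22.
Insert 32: 32 < 55 → go left; 32 < 54 → go left; 32 > 23 → go right; 32 < 40 → go left; 32 < 37 → go left; 32 > 25 → go right; 32 > 27 → go right. Place as right child of 27.
Insert 24: 24 < 55 → go left; 24 < 54 → go left; 24 > 23 → go right; 24 < 40 → go left; 24 < 37 → go left; 24 < 25 → go left. Place as left child of 25.
Insert 46: 46 < 55 → go left; 46 < 54 → go left; 46 > 23 → go right; 46 > 40 → go right; 46 > 42 → go right; 46 < 49 → go left. Place as left child of 49.
Insert 34: 34 < 55 → go left; 34 < 54 → go left; 34 > 23 → go right; 34 < 40 → go left; 34 < 37 → go left; 34 > 25 → go right; 34 > 27 → go right; 34 > 32 → go right. Place as right child of 32.
Insert 20: 20 < 55 → go left; 20 < 54 → go left; 20 < 23 → go left; 20 < 22 → go left; 20 < 21 → go left. Place as left child of 21.

Delete 37 (two children — replace with in-order successor).
After deletion, path to 42: 55 → 54 → 23 → 40 → 42.

4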